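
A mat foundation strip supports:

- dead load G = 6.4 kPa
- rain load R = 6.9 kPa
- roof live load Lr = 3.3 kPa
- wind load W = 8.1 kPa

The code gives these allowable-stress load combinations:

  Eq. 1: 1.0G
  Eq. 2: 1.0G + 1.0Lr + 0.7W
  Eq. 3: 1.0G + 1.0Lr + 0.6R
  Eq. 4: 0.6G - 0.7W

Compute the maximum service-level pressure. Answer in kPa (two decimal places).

15.37 kPa

Eq. 1: 1.0(6.4) = 6.40
Eq. 2: 1.0(6.4) + 1.0(3.3) + 0.7(8.1) = 6.40 + 3.30 + 5.67 = 15.37
Eq. 3: 1.0(6.4) + 1.0(3.3) + 0.6(6.9) = 6.40 + 3.30 + 4.14 = 13.84
Eq. 4: 0.6(6.4) - 0.7(8.1) = 3.84 - 5.67 = -1.83
Combination 2 governs: p = 15.37 kPa.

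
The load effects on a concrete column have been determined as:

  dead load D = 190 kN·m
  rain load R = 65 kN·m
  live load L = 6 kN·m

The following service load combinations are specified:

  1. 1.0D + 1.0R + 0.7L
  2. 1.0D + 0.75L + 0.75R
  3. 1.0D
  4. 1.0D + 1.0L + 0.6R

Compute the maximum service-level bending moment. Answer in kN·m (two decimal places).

1. 1.0(190) + 1.0(65) + 0.7(6) = 259.20
2. 1.0(190) + 0.75(6) + 0.75(65) = 243.25
3. 1.0(190) = 190.00
4. 1.0(190) + 1.0(6) + 0.6(65) = 235.00
Combination 1 governs: M = 259.20 kN·m.

259.20 kN·m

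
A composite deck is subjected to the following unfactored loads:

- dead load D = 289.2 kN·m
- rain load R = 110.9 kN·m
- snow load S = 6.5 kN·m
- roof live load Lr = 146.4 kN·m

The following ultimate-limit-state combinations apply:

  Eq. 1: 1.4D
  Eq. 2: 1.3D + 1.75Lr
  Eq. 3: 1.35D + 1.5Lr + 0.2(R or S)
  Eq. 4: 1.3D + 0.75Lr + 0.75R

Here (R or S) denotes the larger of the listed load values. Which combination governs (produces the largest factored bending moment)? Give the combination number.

Combination 3

(R or S) → R = 110.9 kN·m.
Eq. 1: 1.4(289.2) = 404.88
Eq. 2: 1.3(289.2) + 1.75(146.4) = 375.96 + 256.20 = 632.16
Eq. 3: 1.35(289.2) + 1.5(146.4) + 0.2(110.9) = 390.42 + 219.60 + 22.18 = 632.20
Eq. 4: 1.3(289.2) + 0.75(146.4) + 0.75(110.9) = 375.96 + 109.80 + 83.18 = 568.94
The largest value is 632.20 kN·m from combination 3.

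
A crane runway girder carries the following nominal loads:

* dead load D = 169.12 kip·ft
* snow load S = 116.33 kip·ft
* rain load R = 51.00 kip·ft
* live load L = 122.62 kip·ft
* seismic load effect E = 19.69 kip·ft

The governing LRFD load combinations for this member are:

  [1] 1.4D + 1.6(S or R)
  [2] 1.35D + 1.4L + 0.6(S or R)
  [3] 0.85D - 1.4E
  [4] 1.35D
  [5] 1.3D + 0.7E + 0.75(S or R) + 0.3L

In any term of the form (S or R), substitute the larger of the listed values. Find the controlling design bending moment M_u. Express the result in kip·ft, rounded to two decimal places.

469.78 kip·ft

(S or R) → S = 116.33 kip·ft.
[1] 1.4(169.12) + 1.6(116.33) = 422.90
[2] 1.35(169.12) + 1.4(122.62) + 0.6(116.33) = 469.78
[3] 0.85(169.12) - 1.4(19.69) = 116.19
[4] 1.35(169.12) = 228.31
[5] 1.3(169.12) + 0.7(19.69) + 0.75(116.33) + 0.3(122.62) = 357.67
Maximum is from combination 2.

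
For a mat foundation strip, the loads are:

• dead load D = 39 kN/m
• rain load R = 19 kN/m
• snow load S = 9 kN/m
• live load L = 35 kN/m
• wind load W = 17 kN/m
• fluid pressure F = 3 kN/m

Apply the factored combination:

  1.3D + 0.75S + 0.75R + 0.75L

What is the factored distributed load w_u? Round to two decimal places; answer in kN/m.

1.3(39) + 0.75(9) + 0.75(19) + 0.75(35) = 50.70 + 6.75 + 14.25 + 26.25 = 97.95
w_u = 97.95 kN/m.

97.95 kN/m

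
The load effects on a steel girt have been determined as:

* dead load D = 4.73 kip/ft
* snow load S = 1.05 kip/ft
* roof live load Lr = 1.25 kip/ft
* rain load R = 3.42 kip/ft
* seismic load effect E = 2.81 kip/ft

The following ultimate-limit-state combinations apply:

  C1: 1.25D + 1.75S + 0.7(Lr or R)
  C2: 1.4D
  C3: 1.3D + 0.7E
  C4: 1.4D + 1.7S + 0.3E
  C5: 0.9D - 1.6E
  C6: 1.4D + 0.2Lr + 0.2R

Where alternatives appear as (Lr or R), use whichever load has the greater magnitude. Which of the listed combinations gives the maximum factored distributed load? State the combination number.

Combination 1

(Lr or R) → R = 3.42 kip/ft.
C1: 1.25(4.73) + 1.75(1.05) + 0.7(3.42) = 5.91 + 1.84 + 2.39 = 10.14
C2: 1.4(4.73) = 6.62
C3: 1.3(4.73) + 0.7(2.81) = 6.15 + 1.97 = 8.12
C4: 1.4(4.73) + 1.7(1.05) + 0.3(2.81) = 6.62 + 1.79 + 0.84 = 9.25
C5: 0.9(4.73) - 1.6(2.81) = 4.26 - 4.50 = -0.24
C6: 1.4(4.73) + 0.2(1.25) + 0.2(3.42) = 7.56
The largest value is 10.14 kip/ft from combination 1.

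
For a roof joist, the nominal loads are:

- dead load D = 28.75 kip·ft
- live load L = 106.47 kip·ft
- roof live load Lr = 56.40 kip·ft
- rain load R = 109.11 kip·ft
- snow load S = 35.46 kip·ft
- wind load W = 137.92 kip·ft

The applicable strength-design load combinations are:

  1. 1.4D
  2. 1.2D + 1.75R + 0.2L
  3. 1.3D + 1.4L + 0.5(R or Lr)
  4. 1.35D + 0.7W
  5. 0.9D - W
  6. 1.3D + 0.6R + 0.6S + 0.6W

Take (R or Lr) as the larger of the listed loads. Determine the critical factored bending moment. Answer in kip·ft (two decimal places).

246.74 kip·ft

(R or Lr) → R = 109.11 kip·ft.
1. 1.4(28.75) = 40.25
2. 1.2(28.75) + 1.75(109.11) + 0.2(106.47) = 246.74
3. 1.3(28.75) + 1.4(106.47) + 0.5(109.11) = 240.99
4. 1.35(28.75) + 0.7(137.92) = 135.36
5. 0.9(28.75) - 1.0(137.92) = -112.05
6. 1.3(28.75) + 0.6(109.11) + 0.6(35.46) + 0.6(137.92) = 206.87
Maximum is from combination 2.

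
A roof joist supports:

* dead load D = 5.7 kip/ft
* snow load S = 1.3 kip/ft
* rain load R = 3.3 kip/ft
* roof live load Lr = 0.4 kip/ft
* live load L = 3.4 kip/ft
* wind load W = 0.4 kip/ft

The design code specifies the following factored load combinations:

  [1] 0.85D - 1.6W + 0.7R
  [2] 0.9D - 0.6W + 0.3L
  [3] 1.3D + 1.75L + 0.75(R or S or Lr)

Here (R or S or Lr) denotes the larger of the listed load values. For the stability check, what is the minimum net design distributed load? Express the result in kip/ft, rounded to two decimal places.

(R or S or Lr) → R = 3.3 kip/ft.
[1] 0.85(5.7) - 1.6(0.4) + 0.7(3.3) = 4.85 - 0.64 + 2.31 = 6.52
[2] 0.9(5.7) - 0.6(0.4) + 0.3(3.4) = 5.13 - 0.24 + 1.02 = 5.91
[3] 1.3(5.7) + 1.75(3.4) + 0.75(3.3) = 7.41 + 5.95 + 2.48 = 15.84
Combination 2 gives the minimum: 5.91 kip/ft.

5.91 kip/ft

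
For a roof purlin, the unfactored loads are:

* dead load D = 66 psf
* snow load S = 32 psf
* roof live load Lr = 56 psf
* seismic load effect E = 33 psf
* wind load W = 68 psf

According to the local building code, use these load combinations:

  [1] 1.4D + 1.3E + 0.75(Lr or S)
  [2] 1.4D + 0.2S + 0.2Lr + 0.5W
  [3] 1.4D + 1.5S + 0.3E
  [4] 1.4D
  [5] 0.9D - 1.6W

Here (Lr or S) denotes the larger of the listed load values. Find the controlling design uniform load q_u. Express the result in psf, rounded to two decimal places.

(Lr or S) → Lr = 56 psf.
[1] 1.4(66) + 1.3(33) + 0.75(56) = 92.40 + 42.90 + 42.00 = 177.30
[2] 1.4(66) + 0.2(32) + 0.2(56) + 0.5(68) = 92.40 + 6.40 + 11.20 + 34.00 = 144.00
[3] 1.4(66) + 1.5(32) + 0.3(33) = 92.40 + 48.00 + 9.90 = 150.30
[4] 1.4(66) = 92.40
[5] 0.9(66) - 1.6(68) = 59.40 - 108.80 = -49.40
The controlling combination is 1, giving 177.30 psf.

177.30 psf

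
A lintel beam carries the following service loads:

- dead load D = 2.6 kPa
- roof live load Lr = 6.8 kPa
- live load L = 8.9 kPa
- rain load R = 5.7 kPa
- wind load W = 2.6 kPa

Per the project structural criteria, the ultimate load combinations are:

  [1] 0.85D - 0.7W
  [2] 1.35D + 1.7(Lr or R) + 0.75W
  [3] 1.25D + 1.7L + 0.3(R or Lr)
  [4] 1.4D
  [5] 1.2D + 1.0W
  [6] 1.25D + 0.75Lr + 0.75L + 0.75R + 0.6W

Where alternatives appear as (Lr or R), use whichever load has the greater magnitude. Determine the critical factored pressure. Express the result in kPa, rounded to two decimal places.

(Lr or R) → Lr = 6.8 kPa; (R or Lr) → Lr = 6.8 kPa.
[1] 0.85(2.6) - 0.7(2.6) = 2.21 - 1.82 = 0.39
[2] 1.35(2.6) + 1.7(6.8) + 0.75(2.6) = 3.51 + 11.56 + 1.95 = 17.02
[3] 1.25(2.6) + 1.7(8.9) + 0.3(6.8) = 3.25 + 15.13 + 2.04 = 20.42
[4] 1.4(2.6) = 3.64
[5] 1.2(2.6) + 1.0(2.6) = 3.12 + 2.60 = 5.72
[6] 1.25(2.6) + 0.75(6.8) + 0.75(8.9) + 0.75(5.7) + 0.6(2.6) = 20.86
Maximum is from combination 6.

20.86 kPa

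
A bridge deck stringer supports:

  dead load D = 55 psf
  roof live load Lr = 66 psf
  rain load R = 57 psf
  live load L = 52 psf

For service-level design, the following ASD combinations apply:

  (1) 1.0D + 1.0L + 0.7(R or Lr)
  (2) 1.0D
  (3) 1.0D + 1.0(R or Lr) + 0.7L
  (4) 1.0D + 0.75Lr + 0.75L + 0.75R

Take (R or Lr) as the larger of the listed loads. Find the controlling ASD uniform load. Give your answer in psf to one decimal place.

186.3 psf

(R or Lr) → Lr = 66 psf.
(1) 1.0(55) + 1.0(52) + 0.7(66) = 55.0 + 52.0 + 46.2 = 153.2
(2) 1.0(55) = 55.0
(3) 1.0(55) + 1.0(66) + 0.7(52) = 55.0 + 66.0 + 36.4 = 157.4
(4) 1.0(55) + 0.75(66) + 0.75(52) + 0.75(57) = 55.0 + 49.5 + 39.0 + 42.8 = 186.3
Combination 4 governs: q = 186.3 psf.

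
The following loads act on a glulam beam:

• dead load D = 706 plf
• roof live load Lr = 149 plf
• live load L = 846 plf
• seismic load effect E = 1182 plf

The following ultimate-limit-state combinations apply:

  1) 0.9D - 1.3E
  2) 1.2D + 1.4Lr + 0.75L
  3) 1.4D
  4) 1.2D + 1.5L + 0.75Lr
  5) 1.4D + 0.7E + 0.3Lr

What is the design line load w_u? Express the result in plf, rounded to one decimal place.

1) 0.9(706) - 1.3(1182) = 635.4 - 1536.6 = -901.2
2) 1.2(706) + 1.4(149) + 0.75(846) = 847.2 + 208.6 + 634.5 = 1690.3
3) 1.4(706) = 988.4
4) 1.2(706) + 1.5(846) + 0.75(149) = 847.2 + 1269.0 + 111.8 = 2228.0
5) 1.4(706) + 0.7(1182) + 0.3(149) = 988.4 + 827.4 + 44.7 = 1860.5
Maximum is from combination 4.

2228.0 plf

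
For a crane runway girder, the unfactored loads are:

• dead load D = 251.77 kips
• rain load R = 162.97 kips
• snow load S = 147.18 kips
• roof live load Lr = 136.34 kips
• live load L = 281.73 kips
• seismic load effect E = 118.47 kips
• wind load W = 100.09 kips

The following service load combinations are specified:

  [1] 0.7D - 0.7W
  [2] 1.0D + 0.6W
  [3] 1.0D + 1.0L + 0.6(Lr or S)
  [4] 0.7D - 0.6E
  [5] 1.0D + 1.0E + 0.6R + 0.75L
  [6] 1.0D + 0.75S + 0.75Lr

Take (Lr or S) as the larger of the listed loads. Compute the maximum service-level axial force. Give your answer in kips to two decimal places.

(Lr or S) → S = 147.18 kips.
[1] 0.7(251.77) - 0.7(100.09) = 176.24 - 70.06 = 106.18
[2] 1.0(251.77) + 0.6(100.09) = 251.77 + 60.05 = 311.82
[3] 1.0(251.77) + 1.0(281.73) + 0.6(147.18) = 251.77 + 281.73 + 88.31 = 621.81
[4] 0.7(251.77) - 0.6(118.47) = 176.24 - 71.08 = 105.16
[5] 1.0(251.77) + 1.0(118.47) + 0.6(162.97) + 0.75(281.73) = 251.77 + 118.47 + 97.78 + 211.30 = 679.32
[6] 1.0(251.77) + 0.75(147.18) + 0.75(136.34) = 464.41
The controlling combination is 5, giving 679.32 kips.

679.32 kips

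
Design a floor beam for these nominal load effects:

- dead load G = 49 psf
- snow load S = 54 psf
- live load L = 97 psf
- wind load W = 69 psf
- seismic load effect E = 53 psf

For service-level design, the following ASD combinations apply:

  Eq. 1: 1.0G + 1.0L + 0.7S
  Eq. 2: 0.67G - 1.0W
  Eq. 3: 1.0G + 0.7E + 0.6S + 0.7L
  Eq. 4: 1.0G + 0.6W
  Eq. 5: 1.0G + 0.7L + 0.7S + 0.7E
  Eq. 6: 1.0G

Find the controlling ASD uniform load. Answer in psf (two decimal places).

191.80 psf

Eq. 1: 1.0(49) + 1.0(97) + 0.7(54) = 183.80
Eq. 2: 0.67(49) - 1.0(69) = -36.17
Eq. 3: 1.0(49) + 0.7(53) + 0.6(54) + 0.7(97) = 186.40
Eq. 4: 1.0(49) + 0.6(69) = 90.40
Eq. 5: 1.0(49) + 0.7(97) + 0.7(54) + 0.7(53) = 191.80
Eq. 6: 1.0(49) = 49.00
The controlling combination is 5, giving 191.80 psf.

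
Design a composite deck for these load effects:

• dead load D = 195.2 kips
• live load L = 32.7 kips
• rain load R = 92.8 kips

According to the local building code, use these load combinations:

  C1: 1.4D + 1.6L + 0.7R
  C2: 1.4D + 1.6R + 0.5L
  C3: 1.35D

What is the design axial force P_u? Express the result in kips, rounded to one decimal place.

438.1 kips

C1: 1.4(195.2) + 1.6(32.7) + 0.7(92.8) = 273.3 + 52.3 + 65.0 = 390.6
C2: 1.4(195.2) + 1.6(92.8) + 0.5(32.7) = 438.1
C3: 1.35(195.2) = 263.5
Maximum is from combination 2.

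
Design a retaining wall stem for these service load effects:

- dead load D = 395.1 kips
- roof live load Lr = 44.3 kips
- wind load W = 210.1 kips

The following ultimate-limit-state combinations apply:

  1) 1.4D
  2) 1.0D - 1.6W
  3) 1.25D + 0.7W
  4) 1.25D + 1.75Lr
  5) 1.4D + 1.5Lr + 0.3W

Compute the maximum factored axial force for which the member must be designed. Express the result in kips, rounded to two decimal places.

1) 1.4(395.1) = 553.14
2) 1.0(395.1) - 1.6(210.1) = 395.10 - 336.16 = 58.94
3) 1.25(395.1) + 0.7(210.1) = 493.88 + 147.07 = 640.95
4) 1.25(395.1) + 1.75(44.3) = 571.40
5) 1.4(395.1) + 1.5(44.3) + 0.3(210.1) = 553.14 + 66.45 + 63.03 = 682.62
Maximum is from combination 5.

682.62 kips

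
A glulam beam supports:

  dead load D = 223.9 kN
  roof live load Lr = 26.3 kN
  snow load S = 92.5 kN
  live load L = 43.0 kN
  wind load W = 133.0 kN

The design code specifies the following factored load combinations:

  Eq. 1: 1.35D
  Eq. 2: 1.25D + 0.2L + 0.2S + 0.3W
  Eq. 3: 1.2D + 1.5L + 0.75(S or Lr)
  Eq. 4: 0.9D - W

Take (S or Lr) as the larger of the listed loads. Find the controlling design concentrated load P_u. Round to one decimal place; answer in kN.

402.6 kN

(S or Lr) → S = 92.5 kN.
Eq. 1: 1.35(223.9) = 302.3
Eq. 2: 1.25(223.9) + 0.2(43.0) + 0.2(92.5) + 0.3(133.0) = 346.9
Eq. 3: 1.2(223.9) + 1.5(43.0) + 0.75(92.5) = 402.6
Eq. 4: 0.9(223.9) - 1.0(133.0) = 68.5
Maximum is from combination 3.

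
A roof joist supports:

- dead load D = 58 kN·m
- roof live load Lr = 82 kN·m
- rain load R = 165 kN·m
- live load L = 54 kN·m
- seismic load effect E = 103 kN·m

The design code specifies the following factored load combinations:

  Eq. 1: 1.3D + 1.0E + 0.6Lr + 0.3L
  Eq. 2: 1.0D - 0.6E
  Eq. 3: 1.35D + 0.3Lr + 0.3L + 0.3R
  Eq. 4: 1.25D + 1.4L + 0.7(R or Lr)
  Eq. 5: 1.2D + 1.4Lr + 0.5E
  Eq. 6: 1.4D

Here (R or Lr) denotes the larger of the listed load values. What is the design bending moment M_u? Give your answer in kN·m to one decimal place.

(R or Lr) → R = 165 kN·m.
Eq. 1: 1.3(58) + 1.0(103) + 0.6(82) + 0.3(54) = 75.4 + 103.0 + 49.2 + 16.2 = 243.8
Eq. 2: 1.0(58) - 0.6(103) = 58.0 - 61.8 = -3.8
Eq. 3: 1.35(58) + 0.3(82) + 0.3(54) + 0.3(165) = 78.3 + 24.6 + 16.2 + 49.5 = 168.6
Eq. 4: 1.25(58) + 1.4(54) + 0.7(165) = 72.5 + 75.6 + 115.5 = 263.6
Eq. 5: 1.2(58) + 1.4(82) + 0.5(103) = 69.6 + 114.8 + 51.5 = 235.9
Eq. 6: 1.4(58) = 81.2
The controlling combination is 4, giving 263.6 kN·m.

263.6 kN·m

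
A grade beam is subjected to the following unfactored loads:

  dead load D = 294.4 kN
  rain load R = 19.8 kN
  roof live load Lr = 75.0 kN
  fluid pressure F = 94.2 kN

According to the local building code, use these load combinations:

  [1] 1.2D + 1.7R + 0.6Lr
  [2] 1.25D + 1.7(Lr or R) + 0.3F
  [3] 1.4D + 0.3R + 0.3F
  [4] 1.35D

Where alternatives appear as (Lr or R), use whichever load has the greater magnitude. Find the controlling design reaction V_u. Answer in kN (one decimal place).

523.8 kN

(Lr or R) → Lr = 75.0 kN.
[1] 1.2(294.4) + 1.7(19.8) + 0.6(75.0) = 431.9
[2] 1.25(294.4) + 1.7(75.0) + 0.3(94.2) = 523.8
[3] 1.4(294.4) + 0.3(19.8) + 0.3(94.2) = 446.4
[4] 1.35(294.4) = 397.4
Maximum is from combination 2.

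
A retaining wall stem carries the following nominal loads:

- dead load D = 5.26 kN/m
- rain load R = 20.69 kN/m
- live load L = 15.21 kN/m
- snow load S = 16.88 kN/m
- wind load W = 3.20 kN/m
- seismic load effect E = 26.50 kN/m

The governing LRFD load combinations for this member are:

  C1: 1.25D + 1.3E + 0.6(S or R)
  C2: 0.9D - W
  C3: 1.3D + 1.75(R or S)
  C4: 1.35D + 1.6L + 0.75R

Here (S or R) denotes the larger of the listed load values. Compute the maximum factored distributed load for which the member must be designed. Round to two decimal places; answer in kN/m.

53.44 kN/m

(S or R) → R = 20.69 kN/m; (R or S) → R = 20.69 kN/m.
C1: 1.25(5.26) + 1.3(26.50) + 0.6(20.69) = 6.58 + 34.45 + 12.41 = 53.44
C2: 0.9(5.26) - 1.0(3.20) = 4.73 - 3.20 = 1.53
C3: 1.3(5.26) + 1.75(20.69) = 6.84 + 36.21 = 43.05
C4: 1.35(5.26) + 1.6(15.21) + 0.75(20.69) = 46.95
Maximum is from combination 1.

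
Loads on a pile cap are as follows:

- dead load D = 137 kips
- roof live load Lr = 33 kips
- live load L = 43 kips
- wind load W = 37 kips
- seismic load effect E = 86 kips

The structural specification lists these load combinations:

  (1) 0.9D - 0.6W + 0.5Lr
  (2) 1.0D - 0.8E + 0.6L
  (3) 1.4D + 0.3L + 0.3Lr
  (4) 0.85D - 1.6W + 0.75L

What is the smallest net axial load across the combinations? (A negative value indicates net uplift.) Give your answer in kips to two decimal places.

(1) 0.9(137) - 0.6(37) + 0.5(33) = 123.30 - 22.20 + 16.50 = 117.60
(2) 1.0(137) - 0.8(86) + 0.6(43) = 137.00 - 68.80 + 25.80 = 94.00
(3) 1.4(137) + 0.3(43) + 0.3(33) = 191.80 + 12.90 + 9.90 = 214.60
(4) 0.85(137) - 1.6(37) + 0.75(43) = 116.45 - 59.20 + 32.25 = 89.50
Combination 4 gives the minimum: 89.50 kips.

89.50 kips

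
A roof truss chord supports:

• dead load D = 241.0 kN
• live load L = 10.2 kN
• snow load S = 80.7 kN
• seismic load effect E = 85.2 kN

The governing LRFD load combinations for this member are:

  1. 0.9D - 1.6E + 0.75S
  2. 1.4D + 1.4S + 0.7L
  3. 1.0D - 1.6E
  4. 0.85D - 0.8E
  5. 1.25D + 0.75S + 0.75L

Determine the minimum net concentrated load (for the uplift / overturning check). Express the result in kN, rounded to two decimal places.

104.68 kN

1. 0.9(241.0) - 1.6(85.2) + 0.75(80.7) = 216.90 - 136.32 + 60.53 = 141.11
2. 1.4(241.0) + 1.4(80.7) + 0.7(10.2) = 337.40 + 112.98 + 7.14 = 457.52
3. 1.0(241.0) - 1.6(85.2) = 241.00 - 136.32 = 104.68
4. 0.85(241.0) - 0.8(85.2) = 204.85 - 68.16 = 136.69
5. 1.25(241.0) + 0.75(80.7) + 0.75(10.2) = 301.25 + 60.53 + 7.65 = 369.43
Combination 3 gives the minimum: 104.68 kN.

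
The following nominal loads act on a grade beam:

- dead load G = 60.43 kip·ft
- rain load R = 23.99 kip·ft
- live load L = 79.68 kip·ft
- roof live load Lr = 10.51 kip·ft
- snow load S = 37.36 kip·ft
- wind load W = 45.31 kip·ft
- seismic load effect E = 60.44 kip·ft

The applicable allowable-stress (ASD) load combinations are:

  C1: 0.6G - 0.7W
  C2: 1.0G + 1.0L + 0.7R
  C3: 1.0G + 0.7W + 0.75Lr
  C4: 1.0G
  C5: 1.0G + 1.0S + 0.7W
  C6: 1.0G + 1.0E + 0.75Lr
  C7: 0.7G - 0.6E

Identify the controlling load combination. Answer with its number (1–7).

C1: 0.6(60.43) - 0.7(45.31) = 36.26 - 31.72 = 4.54
C2: 1.0(60.43) + 1.0(79.68) + 0.7(23.99) = 60.43 + 79.68 + 16.79 = 156.90
C3: 1.0(60.43) + 0.7(45.31) + 0.75(10.51) = 60.43 + 31.72 + 7.88 = 100.03
C4: 1.0(60.43) = 60.43
C5: 1.0(60.43) + 1.0(37.36) + 0.7(45.31) = 60.43 + 37.36 + 31.72 = 129.51
C6: 1.0(60.43) + 1.0(60.44) + 0.75(10.51) = 60.43 + 60.44 + 7.88 = 128.75
C7: 0.7(60.43) - 0.6(60.44) = 42.30 - 36.26 = 6.04
The largest value is 156.90 kip·ft from combination 2.

Combination 2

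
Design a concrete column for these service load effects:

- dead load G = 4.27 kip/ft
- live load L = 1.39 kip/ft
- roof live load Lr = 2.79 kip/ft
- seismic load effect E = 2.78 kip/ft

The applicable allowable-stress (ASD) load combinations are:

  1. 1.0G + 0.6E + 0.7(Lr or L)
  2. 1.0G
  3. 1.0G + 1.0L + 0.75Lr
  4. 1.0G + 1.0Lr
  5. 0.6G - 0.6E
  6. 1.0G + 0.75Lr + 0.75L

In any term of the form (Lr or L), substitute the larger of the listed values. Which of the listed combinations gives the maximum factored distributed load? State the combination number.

Combination 1

(Lr or L) → Lr = 2.79 kip/ft.
1. 1.0(4.27) + 0.6(2.78) + 0.7(2.79) = 4.27 + 1.67 + 1.95 = 7.89
2. 1.0(4.27) = 4.27
3. 1.0(4.27) + 1.0(1.39) + 0.75(2.79) = 4.27 + 1.39 + 2.09 = 7.75
4. 1.0(4.27) + 1.0(2.79) = 4.27 + 2.79 = 7.06
5. 0.6(4.27) - 0.6(2.78) = 2.56 - 1.67 = 0.89
6. 1.0(4.27) + 0.75(2.79) + 0.75(1.39) = 7.41
The largest value is 7.89 kip/ft from combination 1.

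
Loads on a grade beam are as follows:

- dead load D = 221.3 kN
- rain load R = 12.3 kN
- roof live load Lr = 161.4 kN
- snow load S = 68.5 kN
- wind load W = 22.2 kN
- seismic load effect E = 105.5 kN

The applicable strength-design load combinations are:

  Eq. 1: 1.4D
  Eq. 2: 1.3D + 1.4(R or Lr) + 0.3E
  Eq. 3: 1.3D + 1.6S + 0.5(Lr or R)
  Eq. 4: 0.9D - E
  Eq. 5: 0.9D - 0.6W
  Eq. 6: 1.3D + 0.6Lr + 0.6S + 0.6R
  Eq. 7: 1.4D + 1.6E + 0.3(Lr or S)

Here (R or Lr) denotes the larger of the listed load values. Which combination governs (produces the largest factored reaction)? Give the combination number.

(R or Lr) → Lr = 161.4 kN; (Lr or R) → Lr = 161.4 kN; (Lr or S) → Lr = 161.4 kN.
Eq. 1: 1.4(221.3) = 309.82
Eq. 2: 1.3(221.3) + 1.4(161.4) + 0.3(105.5) = 287.69 + 225.96 + 31.65 = 545.30
Eq. 3: 1.3(221.3) + 1.6(68.5) + 0.5(161.4) = 287.69 + 109.60 + 80.70 = 477.99
Eq. 4: 0.9(221.3) - 1.0(105.5) = 199.17 - 105.50 = 93.67
Eq. 5: 0.9(221.3) - 0.6(22.2) = 199.17 - 13.32 = 185.85
Eq. 6: 1.3(221.3) + 0.6(161.4) + 0.6(68.5) + 0.6(12.3) = 287.69 + 96.84 + 41.10 + 7.38 = 433.01
Eq. 7: 1.4(221.3) + 1.6(105.5) + 0.3(161.4) = 309.82 + 168.80 + 48.42 = 527.04
The largest value is 545.30 kN from combination 2.

Combination 2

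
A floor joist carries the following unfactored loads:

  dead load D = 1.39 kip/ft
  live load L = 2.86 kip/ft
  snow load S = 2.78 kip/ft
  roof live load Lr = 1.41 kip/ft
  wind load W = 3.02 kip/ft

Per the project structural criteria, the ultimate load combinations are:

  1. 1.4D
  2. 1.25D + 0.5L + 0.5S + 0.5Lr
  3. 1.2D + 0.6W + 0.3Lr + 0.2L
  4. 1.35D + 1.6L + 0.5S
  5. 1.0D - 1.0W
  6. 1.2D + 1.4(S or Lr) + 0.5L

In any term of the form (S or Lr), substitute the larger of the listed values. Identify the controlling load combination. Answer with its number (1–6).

(S or Lr) → S = 2.78 kip/ft.
1. 1.4(1.39) = 1.95
2. 1.25(1.39) + 0.5(2.86) + 0.5(2.78) + 0.5(1.41) = 5.26
3. 1.2(1.39) + 0.6(3.02) + 0.3(1.41) + 0.2(2.86) = 4.48
4. 1.35(1.39) + 1.6(2.86) + 0.5(2.78) = 7.84
5. 1.0(1.39) - 1.0(3.02) = -1.63
6. 1.2(1.39) + 1.4(2.78) + 0.5(2.86) = 6.99
The largest value is 7.84 kip/ft from combination 4.

Combination 4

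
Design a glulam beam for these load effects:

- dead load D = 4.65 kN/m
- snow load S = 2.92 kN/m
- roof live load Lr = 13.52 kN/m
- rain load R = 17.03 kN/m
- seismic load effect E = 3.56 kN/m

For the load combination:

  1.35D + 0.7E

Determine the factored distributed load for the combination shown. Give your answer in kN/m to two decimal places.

8.77 kN/m

1.35(4.65) + 0.7(3.56) = 6.28 + 2.49 = 8.77
w_u = 8.77 kN/m.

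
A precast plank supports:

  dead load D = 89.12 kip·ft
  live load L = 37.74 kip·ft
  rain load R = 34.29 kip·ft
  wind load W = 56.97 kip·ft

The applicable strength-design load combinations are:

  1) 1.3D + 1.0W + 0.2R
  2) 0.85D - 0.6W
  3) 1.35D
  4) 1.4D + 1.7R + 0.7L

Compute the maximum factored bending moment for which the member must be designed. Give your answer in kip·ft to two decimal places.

1) 1.3(89.12) + 1.0(56.97) + 0.2(34.29) = 179.68
2) 0.85(89.12) - 0.6(56.97) = 75.75 - 34.18 = 41.57
3) 1.35(89.12) = 120.31
4) 1.4(89.12) + 1.7(34.29) + 0.7(37.74) = 124.77 + 58.29 + 26.42 = 209.48
The controlling combination is 4, giving 209.48 kip·ft.

209.48 kip·ft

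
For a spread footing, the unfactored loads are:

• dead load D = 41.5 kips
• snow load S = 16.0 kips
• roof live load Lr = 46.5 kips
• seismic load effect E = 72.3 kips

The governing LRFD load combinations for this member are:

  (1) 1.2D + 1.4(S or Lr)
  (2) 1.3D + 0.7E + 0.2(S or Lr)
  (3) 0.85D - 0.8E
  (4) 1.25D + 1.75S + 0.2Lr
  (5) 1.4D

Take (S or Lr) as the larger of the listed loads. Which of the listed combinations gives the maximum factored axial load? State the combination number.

Combination 1

(S or Lr) → Lr = 46.5 kips.
(1) 1.2(41.5) + 1.4(46.5) = 49.8 + 65.1 = 114.9
(2) 1.3(41.5) + 0.7(72.3) + 0.2(46.5) = 54.0 + 50.6 + 9.3 = 113.9
(3) 0.85(41.5) - 0.8(72.3) = -22.6
(4) 1.25(41.5) + 1.75(16.0) + 0.2(46.5) = 51.9 + 28.0 + 9.3 = 89.2
(5) 1.4(41.5) = 58.1
The largest value is 114.9 kips from combination 1.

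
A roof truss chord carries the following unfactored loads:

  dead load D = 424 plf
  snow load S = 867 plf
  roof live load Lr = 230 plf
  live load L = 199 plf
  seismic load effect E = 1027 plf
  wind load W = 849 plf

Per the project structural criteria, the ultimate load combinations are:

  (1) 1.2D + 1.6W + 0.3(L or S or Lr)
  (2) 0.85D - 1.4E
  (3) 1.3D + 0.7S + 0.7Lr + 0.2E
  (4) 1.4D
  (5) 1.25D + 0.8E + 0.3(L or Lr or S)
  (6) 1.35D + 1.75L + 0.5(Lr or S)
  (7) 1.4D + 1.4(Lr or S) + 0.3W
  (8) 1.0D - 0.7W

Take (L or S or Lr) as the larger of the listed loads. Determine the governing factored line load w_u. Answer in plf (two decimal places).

2127.30 plf

(L or S or Lr) → S = 867 plf; (L or Lr or S) → S = 867 plf; (Lr or S) → S = 867 plf.
(1) 1.2(424) + 1.6(849) + 0.3(867) = 508.80 + 1358.40 + 260.10 = 2127.30
(2) 0.85(424) - 1.4(1027) = 360.40 - 1437.80 = -1077.40
(3) 1.3(424) + 0.7(867) + 0.7(230) + 0.2(1027) = 551.20 + 606.90 + 161.00 + 205.40 = 1524.50
(4) 1.4(424) = 593.60
(5) 1.25(424) + 0.8(1027) + 0.3(867) = 530.00 + 821.60 + 260.10 = 1611.70
(6) 1.35(424) + 1.75(199) + 0.5(867) = 572.40 + 348.25 + 433.50 = 1354.15
(7) 1.4(424) + 1.4(867) + 0.3(849) = 593.60 + 1213.80 + 254.70 = 2062.10
(8) 1.0(424) - 0.7(849) = 424.00 - 594.30 = -170.30
Maximum is from combination 1.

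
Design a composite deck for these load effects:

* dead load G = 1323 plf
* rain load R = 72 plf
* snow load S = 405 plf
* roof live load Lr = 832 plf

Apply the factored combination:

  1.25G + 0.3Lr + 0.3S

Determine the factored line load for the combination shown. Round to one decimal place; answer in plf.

2024.9 plf

1.25(1323) + 0.3(832) + 0.3(405) = 2024.9
w_u = 2024.9 plf.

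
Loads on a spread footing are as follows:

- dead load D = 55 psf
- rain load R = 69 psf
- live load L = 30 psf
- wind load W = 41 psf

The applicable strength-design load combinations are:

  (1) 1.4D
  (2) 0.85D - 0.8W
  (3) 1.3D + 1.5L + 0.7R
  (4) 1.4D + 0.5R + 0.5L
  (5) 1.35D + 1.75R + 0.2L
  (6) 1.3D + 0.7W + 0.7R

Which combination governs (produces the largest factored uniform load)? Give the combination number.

Combination 5

(1) 1.4(55) = 77.00
(2) 0.85(55) - 0.8(41) = 13.95
(3) 1.3(55) + 1.5(30) + 0.7(69) = 164.80
(4) 1.4(55) + 0.5(69) + 0.5(30) = 126.50
(5) 1.35(55) + 1.75(69) + 0.2(30) = 201.00
(6) 1.3(55) + 0.7(41) + 0.7(69) = 148.50
The largest value is 201.00 psf from combination 5.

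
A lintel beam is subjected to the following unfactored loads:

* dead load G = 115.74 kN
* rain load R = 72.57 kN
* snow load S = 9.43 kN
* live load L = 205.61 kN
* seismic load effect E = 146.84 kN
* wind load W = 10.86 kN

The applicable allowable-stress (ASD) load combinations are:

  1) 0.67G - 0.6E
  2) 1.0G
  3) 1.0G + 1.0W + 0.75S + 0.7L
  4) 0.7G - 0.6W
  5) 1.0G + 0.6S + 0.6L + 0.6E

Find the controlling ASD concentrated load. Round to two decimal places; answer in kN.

1) 0.67(115.74) - 0.6(146.84) = -10.56
2) 1.0(115.74) = 115.74
3) 1.0(115.74) + 1.0(10.86) + 0.75(9.43) + 0.7(205.61) = 115.74 + 10.86 + 7.07 + 143.93 = 277.60
4) 0.7(115.74) - 0.6(10.86) = 81.02 - 6.52 = 74.50
5) 1.0(115.74) + 0.6(9.43) + 0.6(205.61) + 0.6(146.84) = 115.74 + 5.66 + 123.37 + 88.10 = 332.87
Combination 5 governs: P = 332.87 kN.

332.87 kN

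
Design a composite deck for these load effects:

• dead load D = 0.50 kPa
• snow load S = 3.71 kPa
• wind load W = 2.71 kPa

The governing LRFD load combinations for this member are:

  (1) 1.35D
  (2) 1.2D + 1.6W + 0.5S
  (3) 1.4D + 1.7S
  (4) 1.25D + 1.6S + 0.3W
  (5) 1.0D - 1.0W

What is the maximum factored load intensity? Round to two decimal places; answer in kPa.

(1) 1.35(0.50) = 0.68
(2) 1.2(0.50) + 1.6(2.71) + 0.5(3.71) = 6.79
(3) 1.4(0.50) + 1.7(3.71) = 0.70 + 6.31 = 7.01
(4) 1.25(0.50) + 1.6(3.71) + 0.3(2.71) = 7.37
(5) 1.0(0.50) - 1.0(2.71) = 0.50 - 2.71 = -2.21
The controlling combination is 4, giving 7.37 kPa.

7.37 kPa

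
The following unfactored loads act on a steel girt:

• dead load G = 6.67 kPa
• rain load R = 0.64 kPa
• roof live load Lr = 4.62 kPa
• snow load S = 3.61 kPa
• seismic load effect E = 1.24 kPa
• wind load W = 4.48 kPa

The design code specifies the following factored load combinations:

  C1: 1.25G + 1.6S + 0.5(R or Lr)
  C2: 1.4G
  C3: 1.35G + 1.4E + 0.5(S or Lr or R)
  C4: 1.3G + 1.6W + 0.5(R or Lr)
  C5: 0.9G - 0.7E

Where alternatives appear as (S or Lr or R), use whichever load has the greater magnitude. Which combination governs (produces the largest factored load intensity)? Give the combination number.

(R or Lr) → Lr = 4.62 kPa; (S or Lr or R) → Lr = 4.62 kPa.
C1: 1.25(6.67) + 1.6(3.61) + 0.5(4.62) = 16.42
C2: 1.4(6.67) = 9.34
C3: 1.35(6.67) + 1.4(1.24) + 0.5(4.62) = 9.00 + 1.74 + 2.31 = 13.05
C4: 1.3(6.67) + 1.6(4.48) + 0.5(4.62) = 8.67 + 7.17 + 2.31 = 18.15
C5: 0.9(6.67) - 0.7(1.24) = 5.14
The largest value is 18.15 kPa from combination 4.

Combination 4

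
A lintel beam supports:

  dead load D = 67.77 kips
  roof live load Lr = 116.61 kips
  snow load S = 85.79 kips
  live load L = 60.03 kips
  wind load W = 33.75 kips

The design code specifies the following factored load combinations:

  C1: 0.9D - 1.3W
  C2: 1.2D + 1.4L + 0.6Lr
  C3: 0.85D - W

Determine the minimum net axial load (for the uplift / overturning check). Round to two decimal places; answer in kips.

C1: 0.9(67.77) - 1.3(33.75) = 17.12
C2: 1.2(67.77) + 1.4(60.03) + 0.6(116.61) = 81.32 + 84.04 + 69.97 = 235.33
C3: 0.85(67.77) - 1.0(33.75) = 57.60 - 33.75 = 23.85
Combination 1 gives the minimum: 17.12 kips.

17.12 kips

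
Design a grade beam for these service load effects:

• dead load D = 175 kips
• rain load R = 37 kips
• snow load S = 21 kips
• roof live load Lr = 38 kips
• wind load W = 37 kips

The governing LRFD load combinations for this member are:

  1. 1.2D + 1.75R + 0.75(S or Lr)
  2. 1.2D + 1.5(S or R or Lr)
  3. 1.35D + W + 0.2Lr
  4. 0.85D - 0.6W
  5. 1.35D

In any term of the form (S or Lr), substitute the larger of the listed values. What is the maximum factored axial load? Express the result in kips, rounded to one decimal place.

303.3 kips

(S or Lr) → Lr = 38 kips; (S or R or Lr) → Lr = 38 kips.
1. 1.2(175) + 1.75(37) + 0.75(38) = 303.3
2. 1.2(175) + 1.5(38) = 267.0
3. 1.35(175) + 1.0(37) + 0.2(38) = 280.9
4. 0.85(175) - 0.6(37) = 126.6
5. 1.35(175) = 236.3
Combination 1 governs: P_u = 303.3 kips.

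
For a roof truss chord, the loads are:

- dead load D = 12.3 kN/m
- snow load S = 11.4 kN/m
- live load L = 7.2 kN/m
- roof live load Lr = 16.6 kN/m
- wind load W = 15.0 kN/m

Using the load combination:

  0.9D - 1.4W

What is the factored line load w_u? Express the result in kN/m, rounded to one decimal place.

0.9(12.3) - 1.4(15.0) = 11.1 - 21.0 = -9.9
w_u = -9.9 kN/m.

-9.9 kN/m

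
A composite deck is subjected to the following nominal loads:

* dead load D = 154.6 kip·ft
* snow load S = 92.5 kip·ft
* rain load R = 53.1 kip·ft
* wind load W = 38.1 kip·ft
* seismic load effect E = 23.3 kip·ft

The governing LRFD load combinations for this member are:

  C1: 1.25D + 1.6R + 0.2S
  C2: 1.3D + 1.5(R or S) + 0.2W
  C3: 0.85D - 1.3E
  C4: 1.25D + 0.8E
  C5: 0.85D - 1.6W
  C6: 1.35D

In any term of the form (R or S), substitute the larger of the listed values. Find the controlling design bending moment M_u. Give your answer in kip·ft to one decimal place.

347.4 kip·ft

(R or S) → S = 92.5 kip·ft.
C1: 1.25(154.6) + 1.6(53.1) + 0.2(92.5) = 296.7
C2: 1.3(154.6) + 1.5(92.5) + 0.2(38.1) = 347.4
C3: 0.85(154.6) - 1.3(23.3) = 101.1
C4: 1.25(154.6) + 0.8(23.3) = 211.9
C5: 0.85(154.6) - 1.6(38.1) = 70.5
C6: 1.35(154.6) = 208.7
Maximum is from combination 2.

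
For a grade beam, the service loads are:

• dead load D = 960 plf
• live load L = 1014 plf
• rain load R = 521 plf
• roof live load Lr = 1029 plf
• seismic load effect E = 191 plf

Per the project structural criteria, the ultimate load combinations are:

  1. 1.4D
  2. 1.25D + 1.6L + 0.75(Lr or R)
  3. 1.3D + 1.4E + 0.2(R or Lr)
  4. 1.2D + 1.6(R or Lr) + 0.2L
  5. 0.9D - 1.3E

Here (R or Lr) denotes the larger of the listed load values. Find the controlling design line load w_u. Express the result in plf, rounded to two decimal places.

3594.15 plf

(Lr or R) → Lr = 1029 plf; (R or Lr) → Lr = 1029 plf.
1. 1.4(960) = 1344.00
2. 1.25(960) + 1.6(1014) + 0.75(1029) = 3594.15
3. 1.3(960) + 1.4(191) + 0.2(1029) = 1721.20
4. 1.2(960) + 1.6(1029) + 0.2(1014) = 3001.20
5. 0.9(960) - 1.3(191) = 615.70
The controlling combination is 2, giving 3594.15 plf.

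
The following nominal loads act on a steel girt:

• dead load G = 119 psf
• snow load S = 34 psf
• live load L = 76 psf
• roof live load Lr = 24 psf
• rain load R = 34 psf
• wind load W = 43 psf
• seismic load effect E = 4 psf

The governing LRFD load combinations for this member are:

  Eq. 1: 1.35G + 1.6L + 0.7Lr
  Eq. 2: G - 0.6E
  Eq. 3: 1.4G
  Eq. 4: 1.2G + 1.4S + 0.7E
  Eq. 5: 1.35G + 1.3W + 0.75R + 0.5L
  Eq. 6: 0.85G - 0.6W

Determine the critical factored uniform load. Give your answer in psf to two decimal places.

299.05 psf

Eq. 1: 1.35(119) + 1.6(76) + 0.7(24) = 160.65 + 121.60 + 16.80 = 299.05
Eq. 2: 1.0(119) - 0.6(4) = 119.00 - 2.40 = 116.60
Eq. 3: 1.4(119) = 166.60
Eq. 4: 1.2(119) + 1.4(34) + 0.7(4) = 142.80 + 47.60 + 2.80 = 193.20
Eq. 5: 1.35(119) + 1.3(43) + 0.75(34) + 0.5(76) = 160.65 + 55.90 + 25.50 + 38.00 = 280.05
Eq. 6: 0.85(119) - 0.6(43) = 101.15 - 25.80 = 75.35
Maximum is from combination 1.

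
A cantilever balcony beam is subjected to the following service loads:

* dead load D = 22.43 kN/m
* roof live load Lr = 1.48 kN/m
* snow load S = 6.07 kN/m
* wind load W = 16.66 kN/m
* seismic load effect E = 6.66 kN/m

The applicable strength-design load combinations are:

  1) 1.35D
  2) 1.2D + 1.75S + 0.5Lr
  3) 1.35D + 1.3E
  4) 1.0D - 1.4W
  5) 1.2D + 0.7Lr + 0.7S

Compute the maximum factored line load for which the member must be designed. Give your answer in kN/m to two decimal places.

1) 1.35(22.43) = 30.28
2) 1.2(22.43) + 1.75(6.07) + 0.5(1.48) = 26.92 + 10.62 + 0.74 = 38.28
3) 1.35(22.43) + 1.3(6.66) = 30.28 + 8.66 = 38.94
4) 1.0(22.43) - 1.4(16.66) = 22.43 - 23.32 = -0.89
5) 1.2(22.43) + 0.7(1.48) + 0.7(6.07) = 32.20
The controlling combination is 3, giving 38.94 kN/m.

38.94 kN/m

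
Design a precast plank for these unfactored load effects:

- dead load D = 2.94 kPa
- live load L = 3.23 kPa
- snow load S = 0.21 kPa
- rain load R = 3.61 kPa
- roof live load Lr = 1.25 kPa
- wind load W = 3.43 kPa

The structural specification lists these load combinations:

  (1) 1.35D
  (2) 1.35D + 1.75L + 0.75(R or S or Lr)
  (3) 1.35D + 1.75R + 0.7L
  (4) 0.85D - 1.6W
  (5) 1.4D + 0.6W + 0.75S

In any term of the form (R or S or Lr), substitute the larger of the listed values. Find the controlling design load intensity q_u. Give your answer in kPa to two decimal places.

(R or S or Lr) → R = 3.61 kPa.
(1) 1.35(2.94) = 3.97
(2) 1.35(2.94) + 1.75(3.23) + 0.75(3.61) = 3.97 + 5.65 + 2.71 = 12.33
(3) 1.35(2.94) + 1.75(3.61) + 0.7(3.23) = 3.97 + 6.32 + 2.26 = 12.55
(4) 0.85(2.94) - 1.6(3.43) = 2.50 - 5.49 = -2.99
(5) 1.4(2.94) + 0.6(3.43) + 0.75(0.21) = 6.33
The controlling combination is 3, giving 12.55 kPa.

12.55 kPa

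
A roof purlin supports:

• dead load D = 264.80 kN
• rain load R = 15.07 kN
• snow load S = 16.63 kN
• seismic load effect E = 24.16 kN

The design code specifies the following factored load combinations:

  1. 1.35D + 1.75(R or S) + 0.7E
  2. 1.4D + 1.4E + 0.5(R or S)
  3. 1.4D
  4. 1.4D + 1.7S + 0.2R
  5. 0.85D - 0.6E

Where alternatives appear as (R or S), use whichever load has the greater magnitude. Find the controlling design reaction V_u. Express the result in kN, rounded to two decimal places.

412.86 kN

(R or S) → S = 16.63 kN.
1. 1.35(264.80) + 1.75(16.63) + 0.7(24.16) = 403.49
2. 1.4(264.80) + 1.4(24.16) + 0.5(16.63) = 412.86
3. 1.4(264.80) = 370.72
4. 1.4(264.80) + 1.7(16.63) + 0.2(15.07) = 402.01
5. 0.85(264.80) - 0.6(24.16) = 210.58
The controlling combination is 2, giving 412.86 kN.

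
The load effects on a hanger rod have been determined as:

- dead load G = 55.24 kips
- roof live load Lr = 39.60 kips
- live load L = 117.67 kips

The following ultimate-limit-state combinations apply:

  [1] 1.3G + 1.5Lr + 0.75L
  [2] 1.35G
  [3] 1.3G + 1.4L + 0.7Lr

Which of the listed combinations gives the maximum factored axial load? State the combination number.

[1] 1.3(55.24) + 1.5(39.60) + 0.75(117.67) = 71.81 + 59.40 + 88.25 = 219.46
[2] 1.35(55.24) = 74.57
[3] 1.3(55.24) + 1.4(117.67) + 0.7(39.60) = 71.81 + 164.74 + 27.72 = 264.27
The largest value is 264.27 kips from combination 3.

Combination 3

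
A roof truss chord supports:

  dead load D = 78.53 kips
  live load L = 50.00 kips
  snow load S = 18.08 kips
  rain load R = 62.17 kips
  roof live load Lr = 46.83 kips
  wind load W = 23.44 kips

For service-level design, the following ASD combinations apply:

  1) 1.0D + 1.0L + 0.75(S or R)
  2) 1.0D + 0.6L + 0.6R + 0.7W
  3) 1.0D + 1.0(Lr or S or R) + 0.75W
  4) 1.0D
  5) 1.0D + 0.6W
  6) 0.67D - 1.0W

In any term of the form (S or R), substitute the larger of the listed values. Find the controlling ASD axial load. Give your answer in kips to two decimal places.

175.16 kips

(S or R) → R = 62.17 kips; (Lr or S or R) → R = 62.17 kips.
1) 1.0(78.53) + 1.0(50.00) + 0.75(62.17) = 78.53 + 50.00 + 46.63 = 175.16
2) 1.0(78.53) + 0.6(50.00) + 0.6(62.17) + 0.7(23.44) = 78.53 + 30.00 + 37.30 + 16.41 = 162.24
3) 1.0(78.53) + 1.0(62.17) + 0.75(23.44) = 78.53 + 62.17 + 17.58 = 158.28
4) 1.0(78.53) = 78.53
5) 1.0(78.53) + 0.6(23.44) = 78.53 + 14.06 = 92.59
6) 0.67(78.53) - 1.0(23.44) = 52.62 - 23.44 = 29.18
The controlling combination is 1, giving 175.16 kips.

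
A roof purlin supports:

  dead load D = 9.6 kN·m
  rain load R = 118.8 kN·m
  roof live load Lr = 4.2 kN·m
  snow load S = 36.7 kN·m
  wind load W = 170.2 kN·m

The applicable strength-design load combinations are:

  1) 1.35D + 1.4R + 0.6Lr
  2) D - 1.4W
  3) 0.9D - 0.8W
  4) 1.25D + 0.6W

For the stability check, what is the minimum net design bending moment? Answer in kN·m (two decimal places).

1) 1.35(9.6) + 1.4(118.8) + 0.6(4.2) = 181.80
2) 1.0(9.6) - 1.4(170.2) = -228.68
3) 0.9(9.6) - 0.8(170.2) = -127.52
4) 1.25(9.6) + 0.6(170.2) = 114.12
Combination 2 gives the minimum: -228.68 kN·m.

-228.68 kN·m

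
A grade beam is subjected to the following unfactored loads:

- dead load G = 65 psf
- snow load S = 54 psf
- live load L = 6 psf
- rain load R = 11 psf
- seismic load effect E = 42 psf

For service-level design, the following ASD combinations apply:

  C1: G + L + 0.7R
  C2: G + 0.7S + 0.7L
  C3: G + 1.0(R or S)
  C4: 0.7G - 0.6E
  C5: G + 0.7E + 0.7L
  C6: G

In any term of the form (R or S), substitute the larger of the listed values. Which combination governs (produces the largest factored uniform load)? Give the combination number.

(R or S) → S = 54 psf.
C1: 1.0(65) + 1.0(6) + 0.7(11) = 78.7
C2: 1.0(65) + 0.7(54) + 0.7(6) = 107.0
C3: 1.0(65) + 1.0(54) = 119.0
C4: 0.7(65) - 0.6(42) = 20.3
C5: 1.0(65) + 0.7(42) + 0.7(6) = 98.6
C6: 1.0(65) = 65.0
The largest value is 119.0 psf from combination 3.

Combination 3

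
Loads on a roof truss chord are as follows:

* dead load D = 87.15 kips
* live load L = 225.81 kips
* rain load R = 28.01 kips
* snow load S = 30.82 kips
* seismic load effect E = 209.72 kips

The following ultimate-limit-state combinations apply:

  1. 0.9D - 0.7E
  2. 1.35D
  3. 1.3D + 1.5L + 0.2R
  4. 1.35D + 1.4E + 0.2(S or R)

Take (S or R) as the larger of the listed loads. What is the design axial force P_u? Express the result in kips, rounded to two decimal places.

457.61 kips

(S or R) → S = 30.82 kips.
1. 0.9(87.15) - 0.7(209.72) = -68.37
2. 1.35(87.15) = 117.65
3. 1.3(87.15) + 1.5(225.81) + 0.2(28.01) = 457.61
4. 1.35(87.15) + 1.4(209.72) + 0.2(30.82) = 117.65 + 293.61 + 6.16 = 417.42
Maximum is from combination 3.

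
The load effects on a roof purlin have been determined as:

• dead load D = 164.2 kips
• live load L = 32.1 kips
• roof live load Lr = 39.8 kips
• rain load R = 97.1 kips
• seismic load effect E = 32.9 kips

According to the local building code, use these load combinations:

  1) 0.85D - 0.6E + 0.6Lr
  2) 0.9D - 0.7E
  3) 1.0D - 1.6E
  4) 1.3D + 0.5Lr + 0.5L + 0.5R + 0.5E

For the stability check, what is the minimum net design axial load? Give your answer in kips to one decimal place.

111.6 kips

1) 0.85(164.2) - 0.6(32.9) + 0.6(39.8) = 143.7
2) 0.9(164.2) - 0.7(32.9) = 147.8 - 23.0 = 124.8
3) 1.0(164.2) - 1.6(32.9) = 164.2 - 52.6 = 111.6
4) 1.3(164.2) + 0.5(39.8) + 0.5(32.1) + 0.5(97.1) + 0.5(32.9) = 314.4
Combination 3 gives the minimum: 111.6 kips.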